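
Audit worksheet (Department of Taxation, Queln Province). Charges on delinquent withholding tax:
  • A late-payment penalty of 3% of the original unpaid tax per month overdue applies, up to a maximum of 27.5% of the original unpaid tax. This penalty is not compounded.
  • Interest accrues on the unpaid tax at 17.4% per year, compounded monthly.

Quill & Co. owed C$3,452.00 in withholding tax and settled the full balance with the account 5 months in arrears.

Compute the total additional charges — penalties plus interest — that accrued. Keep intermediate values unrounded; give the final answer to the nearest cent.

Penalty: 5 × 3% × C$3,452.00 = C$517.80 (below the 27.5% cap of C$949.30)
Interest (17.4%/yr ÷ 12 = 1.45%/month): C$3,452.00 × ((1 + 0.0145)^5 − 1) = C$257.6338…
Penalties + interest = C$517.8000 + C$257.6338… = C$775.43

C$775.43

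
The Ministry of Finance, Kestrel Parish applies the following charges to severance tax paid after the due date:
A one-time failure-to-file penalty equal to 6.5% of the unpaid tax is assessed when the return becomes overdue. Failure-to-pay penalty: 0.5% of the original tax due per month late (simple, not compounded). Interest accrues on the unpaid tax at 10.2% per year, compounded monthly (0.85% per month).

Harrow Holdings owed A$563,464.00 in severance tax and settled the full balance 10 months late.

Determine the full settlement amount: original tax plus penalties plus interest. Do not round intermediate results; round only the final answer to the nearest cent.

Failure-to-file penalty: 6.5% × A$563,464.00 = A$36,625.16
Failure-to-pay penalty = 0.5% × A$563,464.00 × 10 mo = A$28,173.20
Interest: A$563,464.00 × ((1 + 0.0085)^10 − 1) = A$563,464.00 × 0.0883261… = A$49,768.5508…
Total = A$563,464.00 + A$64,798.3600 + A$49,768.5508… = A$678,030.91

A$678,030.91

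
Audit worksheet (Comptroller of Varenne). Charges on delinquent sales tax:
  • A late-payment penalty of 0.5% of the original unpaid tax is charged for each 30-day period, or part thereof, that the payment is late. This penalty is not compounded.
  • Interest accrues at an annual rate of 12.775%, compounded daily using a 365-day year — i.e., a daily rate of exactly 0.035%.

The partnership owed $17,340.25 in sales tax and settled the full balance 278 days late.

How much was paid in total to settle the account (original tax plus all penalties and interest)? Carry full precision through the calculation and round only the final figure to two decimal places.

Penalty periods: ⌈278/30⌉ = 10; penalty = 10 × 0.5% × $17,340.25 = $867.01…
Interest: $17,340.25 × ((1 + 0.00035)^278 − 1) = $17,340.25 × 0.10217222… = $1,771.6918…
Total = $17,340.25 + $867.0125 + $1,771.6918… = $19,978.95

$19,978.95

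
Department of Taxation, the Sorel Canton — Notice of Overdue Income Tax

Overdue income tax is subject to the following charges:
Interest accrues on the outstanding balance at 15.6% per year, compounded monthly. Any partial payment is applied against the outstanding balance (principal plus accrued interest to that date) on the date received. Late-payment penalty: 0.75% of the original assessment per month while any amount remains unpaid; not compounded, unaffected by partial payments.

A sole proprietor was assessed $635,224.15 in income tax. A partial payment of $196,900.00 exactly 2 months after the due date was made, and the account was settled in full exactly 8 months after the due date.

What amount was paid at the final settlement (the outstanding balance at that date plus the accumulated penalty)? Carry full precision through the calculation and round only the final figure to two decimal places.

Monthly rate = 15.6% ÷ 12 = 1.3%
Balance at month 2: $635,224.1500 × (1 + 0.013)^2 = $651,847.3308…
After $196,900.00 payment: $651,847.3308… − $196,900.00 = $454,947.3308…
Balance at month 8: $454,947.3308… × (1 + 0.013)^6 = $491,606.7004…
Penalty: 8 × 0.75% × $635,224.15 = $38,113.45…
Final settlement = outstanding balance + penalty = $491,606.7004… + $38,113.45… = $529,720.15

$529,720.15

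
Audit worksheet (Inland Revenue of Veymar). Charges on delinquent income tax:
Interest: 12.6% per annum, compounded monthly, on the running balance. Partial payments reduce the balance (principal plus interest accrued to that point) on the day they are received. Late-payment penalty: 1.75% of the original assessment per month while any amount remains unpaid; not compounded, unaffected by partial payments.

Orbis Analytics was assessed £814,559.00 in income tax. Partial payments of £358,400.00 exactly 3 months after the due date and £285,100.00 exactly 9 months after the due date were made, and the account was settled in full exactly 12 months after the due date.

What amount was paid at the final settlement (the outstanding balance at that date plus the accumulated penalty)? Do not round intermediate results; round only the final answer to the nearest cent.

Monthly rate = 12.6% ÷ 12 = 1.05%
Balance at month 3: £814,559.0000 × (1 + 0.0105)^3 = £840,487.9668…
After £358,400.00 payment: £840,487.9668… − £358,400.00 = £482,087.9668…
Balance at month 9: £482,087.9668… × (1 + 0.0105)^6 = £513,268.0115…
After £285,100.00 payment: £513,268.0115… − £285,100.00 = £228,168.0115…
Balance at month 12: £228,168.0115… × (1 + 0.0105)^3 = £235,431.0346…
Penalty: 12 × 1.75% × £814,559.00 = £171,057.39
Final settlement = outstanding balance + penalty = £235,431.0346… + £171,057.39 = £406,488.42

£406,488.42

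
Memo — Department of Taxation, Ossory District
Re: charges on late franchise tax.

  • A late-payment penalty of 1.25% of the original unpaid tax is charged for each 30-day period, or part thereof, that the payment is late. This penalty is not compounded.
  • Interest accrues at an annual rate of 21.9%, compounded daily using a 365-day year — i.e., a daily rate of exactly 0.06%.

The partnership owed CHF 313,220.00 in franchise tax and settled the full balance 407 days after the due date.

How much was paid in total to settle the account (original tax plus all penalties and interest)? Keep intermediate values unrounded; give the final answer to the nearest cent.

Penalty periods: ⌈407/30⌉ = 14; penalty = 14 × 1.25% × CHF 313,220.00 = CHF 54,813.50
Interest: CHF 313,220.00 × ((1 + 0.0006)^407 − 1) = CHF 313,220.00 × 0.27650614… = CHF 86,607.2538…
Total = CHF 313,220.00 + CHF 54,813.5000 + CHF 86,607.2538… = CHF 454,640.75

CHF 454,640.75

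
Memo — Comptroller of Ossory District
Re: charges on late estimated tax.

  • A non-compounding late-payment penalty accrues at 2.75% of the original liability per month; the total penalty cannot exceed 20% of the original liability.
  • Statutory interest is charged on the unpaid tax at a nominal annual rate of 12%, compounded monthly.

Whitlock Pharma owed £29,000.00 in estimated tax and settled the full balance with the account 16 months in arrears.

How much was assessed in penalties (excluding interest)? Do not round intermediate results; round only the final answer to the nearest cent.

Penalty (uncapped): 16 × 2.75% × £29,000.00 = £12,760.00; cap = 20% × £29,000.00 = £5,800.00 → penalty = £5,800.00

£5,800.00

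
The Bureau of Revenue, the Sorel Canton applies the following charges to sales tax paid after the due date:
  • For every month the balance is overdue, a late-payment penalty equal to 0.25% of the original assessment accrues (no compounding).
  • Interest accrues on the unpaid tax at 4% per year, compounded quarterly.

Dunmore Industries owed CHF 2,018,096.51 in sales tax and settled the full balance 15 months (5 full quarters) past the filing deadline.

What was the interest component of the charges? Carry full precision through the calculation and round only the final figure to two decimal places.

Interest (4%/yr ÷ 4 = 1%/quarter): CHF 2,018,096.51 × ((1 + 0.01)^5 − 1) = CHF 102,943.2041…

CHF 102,943.20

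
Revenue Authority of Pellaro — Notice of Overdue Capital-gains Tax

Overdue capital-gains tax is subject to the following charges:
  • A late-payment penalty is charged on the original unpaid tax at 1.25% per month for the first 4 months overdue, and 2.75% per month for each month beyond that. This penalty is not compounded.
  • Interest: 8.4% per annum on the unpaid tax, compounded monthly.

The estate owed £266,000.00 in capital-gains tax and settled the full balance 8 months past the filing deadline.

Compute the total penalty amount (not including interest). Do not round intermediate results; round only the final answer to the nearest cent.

Penalty, months 1–4: 4 × 1.25% × £266,000.00 = £13,300.00
Penalty, months 5–8: 4 × 2.75% × £266,000.00 = £29,260.00
Total penalty = £13,300.00 + £29,260.00 = £42,560.00

£42,560.00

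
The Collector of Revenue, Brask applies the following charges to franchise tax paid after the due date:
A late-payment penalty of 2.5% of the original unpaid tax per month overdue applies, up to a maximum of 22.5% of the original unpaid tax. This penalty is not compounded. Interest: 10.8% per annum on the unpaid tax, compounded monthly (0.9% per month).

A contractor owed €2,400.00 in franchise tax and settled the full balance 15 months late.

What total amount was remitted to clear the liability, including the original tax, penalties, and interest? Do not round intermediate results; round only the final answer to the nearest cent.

Penalty (uncapped): 15 × 2.5% × €2,400.00 = €900.00; cap = 22.5% × €2,400.00 = €540.00 → penalty = €540.00
Interest: €2,400.00 × ((1 + 0.009)^15 − 1) = €2,400.00 × 0.1438458… = €345.2300…
Total = €2,400.00 + €540.0000 + €345.2300… = €3,285.23

€3,285.23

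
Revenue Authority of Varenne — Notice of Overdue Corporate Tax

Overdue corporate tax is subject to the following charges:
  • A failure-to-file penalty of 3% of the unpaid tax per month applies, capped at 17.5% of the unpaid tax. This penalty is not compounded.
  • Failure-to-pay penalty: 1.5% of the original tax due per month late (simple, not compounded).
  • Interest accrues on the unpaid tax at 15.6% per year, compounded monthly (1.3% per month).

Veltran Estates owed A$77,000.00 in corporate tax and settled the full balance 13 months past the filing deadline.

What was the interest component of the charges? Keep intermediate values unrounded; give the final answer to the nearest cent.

A$14,078.01

Interest: A$77,000.00 × ((1 + 0.013)^13 − 1) = A$77,000.00 × 0.1828312… = A$14,078.0062…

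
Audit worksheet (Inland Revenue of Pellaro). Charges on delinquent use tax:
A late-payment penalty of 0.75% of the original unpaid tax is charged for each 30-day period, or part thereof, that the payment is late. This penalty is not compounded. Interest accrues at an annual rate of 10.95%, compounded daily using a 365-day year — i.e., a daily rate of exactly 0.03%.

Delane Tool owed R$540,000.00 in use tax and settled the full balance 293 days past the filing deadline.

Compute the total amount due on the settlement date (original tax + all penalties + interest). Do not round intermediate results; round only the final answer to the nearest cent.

Penalty periods: ⌈293/30⌉ = 10; penalty = 10 × 0.75% × R$540,000.00 = R$40,500.00
Interest: R$540,000.00 × ((1 + 0.0003)^293 − 1) = R$540,000.00 × 0.09186454… = R$49,606.8490…
Total = R$540,000.00 + R$40,500.0000 + R$49,606.8490… = R$630,106.85

R$630,106.85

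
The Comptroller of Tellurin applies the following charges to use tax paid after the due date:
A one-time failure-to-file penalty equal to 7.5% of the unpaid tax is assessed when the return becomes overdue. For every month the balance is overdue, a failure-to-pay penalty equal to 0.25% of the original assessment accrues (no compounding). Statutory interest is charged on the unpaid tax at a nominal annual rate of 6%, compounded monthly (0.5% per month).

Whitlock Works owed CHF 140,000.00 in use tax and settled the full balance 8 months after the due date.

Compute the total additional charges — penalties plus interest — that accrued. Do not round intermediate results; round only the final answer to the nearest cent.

Failure-to-file penalty: 7.5% × CHF 140,000.00 = CHF 10,500.00
Failure-to-pay penalty = 0.25% × CHF 140,000.00 × 8 mo = CHF 2,800.00
Interest: CHF 140,000.00 × ((1 + 0.005)^8 − 1) = CHF 140,000.00 × 0.0407070… = CHF 5,698.9861…
Penalties + interest = CHF 13,300.0000 + CHF 5,698.9861… = CHF 18,998.99

CHF 18,998.99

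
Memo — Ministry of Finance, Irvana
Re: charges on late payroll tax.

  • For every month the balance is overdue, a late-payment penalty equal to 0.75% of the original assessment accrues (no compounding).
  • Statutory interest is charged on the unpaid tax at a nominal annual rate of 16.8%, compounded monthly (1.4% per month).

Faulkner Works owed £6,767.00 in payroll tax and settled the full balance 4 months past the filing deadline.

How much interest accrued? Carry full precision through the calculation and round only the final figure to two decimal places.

£386.98

Interest: £6,767.00 × ((1 + 0.014)^4 − 1) = £6,767.00 × 0.0571870… = £386.9845…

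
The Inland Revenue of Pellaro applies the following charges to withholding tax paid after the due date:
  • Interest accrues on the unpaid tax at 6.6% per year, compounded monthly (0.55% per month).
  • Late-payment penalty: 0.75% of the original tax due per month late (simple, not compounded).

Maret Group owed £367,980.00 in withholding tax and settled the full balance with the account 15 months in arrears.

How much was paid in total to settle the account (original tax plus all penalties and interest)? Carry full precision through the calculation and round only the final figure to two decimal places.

£440,933.22

Late-payment penalty: 15 × 0.75% × £367,980.00 = £41,397.75
Interest: £367,980.00 × ((1 + 0.0055)^15 − 1) = £367,980.00 × 0.0857532… = £31,555.4680…
Total = £367,980.00 + £41,397.7500 + £31,555.4680… = £440,933.22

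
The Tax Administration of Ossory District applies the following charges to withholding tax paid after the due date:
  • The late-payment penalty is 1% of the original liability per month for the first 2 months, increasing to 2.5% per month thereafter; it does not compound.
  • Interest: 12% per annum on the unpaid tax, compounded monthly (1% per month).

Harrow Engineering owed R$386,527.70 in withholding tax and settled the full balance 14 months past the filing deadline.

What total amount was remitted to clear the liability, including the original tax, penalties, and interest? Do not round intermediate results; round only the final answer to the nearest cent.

Penalty, months 1–2: 2 × 1% × R$386,527.70 = R$7,730.55…
Penalty, months 3–14: 12 × 2.5% × R$386,527.70 = R$115,958.31
Interest: R$386,527.70 × ((1 + 0.01)^14 − 1) = R$386,527.70 × 0.1494742… = R$57,775.9239…
Total = R$386,527.70 + R$123,688.8640 + R$57,775.9239… = R$567,992.49

R$567,992.49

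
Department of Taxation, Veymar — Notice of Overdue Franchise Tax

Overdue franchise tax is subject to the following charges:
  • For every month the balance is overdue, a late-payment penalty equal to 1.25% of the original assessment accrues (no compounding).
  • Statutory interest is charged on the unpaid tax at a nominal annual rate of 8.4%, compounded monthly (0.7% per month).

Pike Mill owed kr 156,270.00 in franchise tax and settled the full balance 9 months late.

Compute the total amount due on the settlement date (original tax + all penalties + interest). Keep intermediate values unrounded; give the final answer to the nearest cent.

kr 183,975.60

Late-payment penalty = 1.25% × kr 156,270.00 × 9 mo = kr 17,580.38…
Interest: kr 156,270.00 × ((1 + 0.007)^9 − 1) = kr 156,270.00 × 0.0647931… = kr 10,125.2203…
Total = kr 156,270.00 + kr 17,580.3750 + kr 10,125.2203… = kr 183,975.60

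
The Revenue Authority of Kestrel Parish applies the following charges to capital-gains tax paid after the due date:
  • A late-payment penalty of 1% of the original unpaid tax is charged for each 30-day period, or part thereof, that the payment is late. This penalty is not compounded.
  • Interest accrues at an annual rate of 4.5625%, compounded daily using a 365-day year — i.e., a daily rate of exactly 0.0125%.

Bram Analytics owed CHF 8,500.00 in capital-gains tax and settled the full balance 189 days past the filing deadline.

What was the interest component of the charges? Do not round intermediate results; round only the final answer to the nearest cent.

CHF 203.19

Interest: CHF 8,500.00 × ((1 + 0.000125)^189 − 1) = CHF 8,500.00 × 0.02390477… = CHF 203.1905…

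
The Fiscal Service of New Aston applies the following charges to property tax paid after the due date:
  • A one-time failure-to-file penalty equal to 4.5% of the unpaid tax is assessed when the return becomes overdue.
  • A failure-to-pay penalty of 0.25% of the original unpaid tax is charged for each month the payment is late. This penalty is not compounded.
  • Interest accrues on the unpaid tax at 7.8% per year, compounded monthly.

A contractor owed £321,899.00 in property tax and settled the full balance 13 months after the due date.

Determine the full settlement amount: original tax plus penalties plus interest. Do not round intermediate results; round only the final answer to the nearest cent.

Failure-to-file penalty: 4.5% × £321,899.00 = £14,485.46…
Failure-to-pay penalty: 13 × 0.25% × £321,899.00 = £10,461.72…
Interest (7.8%/yr ÷ 12 = 0.65%/month): £321,899.00 × ((1 + 0.0065)^13 − 1) = £28,286.9822…
Total = £321,899.00 + £24,947.1725 + £28,286.9822… = £375,133.15

£375,133.15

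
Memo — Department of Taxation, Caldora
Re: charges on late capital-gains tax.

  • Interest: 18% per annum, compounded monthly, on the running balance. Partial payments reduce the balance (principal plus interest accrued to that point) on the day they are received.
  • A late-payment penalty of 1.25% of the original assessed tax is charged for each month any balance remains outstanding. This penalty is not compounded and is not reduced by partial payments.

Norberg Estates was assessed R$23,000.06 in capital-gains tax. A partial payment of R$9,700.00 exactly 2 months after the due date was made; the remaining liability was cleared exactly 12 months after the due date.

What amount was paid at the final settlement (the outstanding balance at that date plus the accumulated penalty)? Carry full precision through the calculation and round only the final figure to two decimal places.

Monthly rate = 18% ÷ 12 = 1.5%
Balance at month 2: R$23,000.0600 × (1 + 0.015)^2 = R$23,695.2368…
After R$9,700.00 payment: R$23,695.2368… − R$9,700.00 = R$13,995.2368…
Balance at month 12: R$13,995.2368… × (1 + 0.015)^10 = R$16,242.0437…
Penalty: 12 × 1.25% × R$23,000.06 = R$3,450.01…
Final settlement = outstanding balance + penalty = R$16,242.0437… + R$3,450.01… = R$19,692.05

R$19,692.05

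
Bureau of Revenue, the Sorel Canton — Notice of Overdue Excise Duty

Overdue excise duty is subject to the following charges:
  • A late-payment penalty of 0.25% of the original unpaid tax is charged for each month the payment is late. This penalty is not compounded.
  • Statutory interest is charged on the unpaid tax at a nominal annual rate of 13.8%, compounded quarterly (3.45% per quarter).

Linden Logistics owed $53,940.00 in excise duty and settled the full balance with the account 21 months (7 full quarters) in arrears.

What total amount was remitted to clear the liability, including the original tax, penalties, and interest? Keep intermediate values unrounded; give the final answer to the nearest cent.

$71,226.86

Late-payment penalty = 0.25% × $53,940.00 × 21 mo = $2,831.85
Interest: $53,940.00 × ((1 + 0.0345)^7 − 1) = $53,940.00 × 0.2679831… = $14,455.0084…
Total = $53,940.00 + $2,831.8500 + $14,455.0084… = $71,226.86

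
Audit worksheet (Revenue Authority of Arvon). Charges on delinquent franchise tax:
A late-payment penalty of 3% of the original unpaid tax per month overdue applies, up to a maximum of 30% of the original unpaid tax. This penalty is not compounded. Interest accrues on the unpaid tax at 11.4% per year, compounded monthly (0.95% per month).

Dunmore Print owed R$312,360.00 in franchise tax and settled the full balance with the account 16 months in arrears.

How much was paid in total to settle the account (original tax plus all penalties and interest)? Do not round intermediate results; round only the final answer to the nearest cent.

Penalty (uncapped): 16 × 3% × R$312,360.00 = R$149,932.80; cap = 30% × R$312,360.00 = R$93,708.00 → penalty = R$93,708.00
Interest: R$312,360.00 × ((1 + 0.0095)^16 − 1) = R$312,360.00 × 0.1633253… = R$51,016.2901…
Total = R$312,360.00 + R$93,708.0000 + R$51,016.2901… = R$457,084.29

R$457,084.29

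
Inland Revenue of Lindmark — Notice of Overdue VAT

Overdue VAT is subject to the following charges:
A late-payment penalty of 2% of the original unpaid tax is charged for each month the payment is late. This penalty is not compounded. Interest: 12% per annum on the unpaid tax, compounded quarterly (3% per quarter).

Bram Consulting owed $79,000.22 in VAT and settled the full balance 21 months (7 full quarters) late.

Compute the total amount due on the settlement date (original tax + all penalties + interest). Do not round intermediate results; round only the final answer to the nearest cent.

Late-payment penalty = 2% × $79,000.22 × 21 mo = $33,180.09…
Interest: $79,000.22 × ((1 + 0.03)^7 − 1) = $79,000.22 × 0.2298739… = $18,160.0859…
Total = $79,000.22 + $33,180.0924 + $18,160.0859… = $130,340.40

$130,340.40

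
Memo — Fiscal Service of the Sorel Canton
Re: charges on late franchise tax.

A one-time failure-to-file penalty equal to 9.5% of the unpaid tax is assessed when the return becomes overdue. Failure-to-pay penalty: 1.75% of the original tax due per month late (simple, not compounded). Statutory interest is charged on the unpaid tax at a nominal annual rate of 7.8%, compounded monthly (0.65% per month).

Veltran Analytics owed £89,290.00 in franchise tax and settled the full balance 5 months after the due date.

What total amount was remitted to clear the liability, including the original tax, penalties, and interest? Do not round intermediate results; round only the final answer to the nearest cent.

Failure-to-file penalty: 9.5% × £89,290.00 = £8,482.55
Failure-to-pay penalty = 1.75% × £89,290.00 × 5 mo = £7,812.88…
Interest: £89,290.00 × ((1 + 0.0065)^5 − 1) = £89,290.00 × 0.0329253… = £2,939.8960…
Total = £89,290.00 + £16,295.4250 + £2,939.8960… = £108,525.32

£108,525.32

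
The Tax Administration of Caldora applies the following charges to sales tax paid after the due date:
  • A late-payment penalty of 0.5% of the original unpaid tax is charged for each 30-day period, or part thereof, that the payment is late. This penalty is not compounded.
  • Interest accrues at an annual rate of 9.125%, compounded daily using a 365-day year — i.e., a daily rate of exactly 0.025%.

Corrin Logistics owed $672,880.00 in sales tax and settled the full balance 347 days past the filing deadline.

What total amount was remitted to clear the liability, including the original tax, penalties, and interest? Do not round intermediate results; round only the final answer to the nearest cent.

Penalty periods: ⌈347/30⌉ = 12; penalty = 12 × 0.5% × $672,880.00 = $40,372.80
Interest: $672,880.00 × ((1 + 0.00025)^347 − 1) = $672,880.00 × 0.09061217… = $60,971.1137…
Total = $672,880.00 + $40,372.8000 + $60,971.1137… = $774,223.91

$774,223.91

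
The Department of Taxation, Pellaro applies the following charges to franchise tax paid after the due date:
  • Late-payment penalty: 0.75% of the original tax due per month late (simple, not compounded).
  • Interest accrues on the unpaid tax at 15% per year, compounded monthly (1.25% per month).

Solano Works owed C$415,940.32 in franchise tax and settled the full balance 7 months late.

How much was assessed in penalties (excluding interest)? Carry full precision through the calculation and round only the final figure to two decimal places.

Late-payment penalty = 0.75% × C$415,940.32 × 7 mo = C$21,836.87…

C$21,836.87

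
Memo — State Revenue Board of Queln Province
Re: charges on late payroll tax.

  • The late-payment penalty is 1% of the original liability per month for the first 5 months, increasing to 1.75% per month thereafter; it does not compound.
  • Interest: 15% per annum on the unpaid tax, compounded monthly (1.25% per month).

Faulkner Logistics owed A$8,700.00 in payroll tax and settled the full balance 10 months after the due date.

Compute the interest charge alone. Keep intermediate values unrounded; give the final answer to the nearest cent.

Interest: A$8,700.00 × ((1 + 0.0125)^10 − 1) = A$8,700.00 × 0.1322708… = A$1,150.7562…

A$1,150.76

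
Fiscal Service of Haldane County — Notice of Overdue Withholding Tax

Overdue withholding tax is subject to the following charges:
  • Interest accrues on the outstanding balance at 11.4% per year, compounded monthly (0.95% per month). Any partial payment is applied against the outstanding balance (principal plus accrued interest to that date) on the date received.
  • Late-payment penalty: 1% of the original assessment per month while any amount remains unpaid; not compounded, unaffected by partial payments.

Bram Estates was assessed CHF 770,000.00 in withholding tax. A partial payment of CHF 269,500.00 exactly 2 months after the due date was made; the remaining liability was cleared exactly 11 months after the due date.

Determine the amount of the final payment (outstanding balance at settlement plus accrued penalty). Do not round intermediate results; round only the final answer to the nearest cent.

CHF 645,660.57

Balance at month 2: CHF 770,000.0000 × (1 + 0.0095)^2 = CHF 784,699.4925
After CHF 269,500.00 payment: CHF 784,699.4925 − CHF 269,500.00 = CHF 515,199.4925
Balance at month 11: CHF 515,199.4925 × (1 + 0.0095)^9 = CHF 560,960.5705…
Penalty: 11 × 1% × CHF 770,000.00 = CHF 84,700.00
Final settlement = outstanding balance + penalty = CHF 560,960.5705… + CHF 84,700.00 = CHF 645,660.57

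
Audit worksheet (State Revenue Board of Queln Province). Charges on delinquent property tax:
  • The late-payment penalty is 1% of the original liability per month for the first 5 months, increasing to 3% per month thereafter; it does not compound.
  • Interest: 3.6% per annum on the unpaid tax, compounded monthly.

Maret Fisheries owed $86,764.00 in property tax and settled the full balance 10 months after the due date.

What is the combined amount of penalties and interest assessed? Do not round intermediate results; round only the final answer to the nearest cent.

Penalty, months 1–5: 5 × 1% × $86,764.00 = $4,338.20
Penalty, months 6–10: 5 × 3% × $86,764.00 = $13,014.60
Interest (3.6%/yr ÷ 12 = 0.3%/month): $86,764.00 × ((1 + 0.003)^10 − 1) = $2,638.3420…
Penalties + interest = $17,352.8000 + $2,638.3420… = $19,991.14

$19,991.14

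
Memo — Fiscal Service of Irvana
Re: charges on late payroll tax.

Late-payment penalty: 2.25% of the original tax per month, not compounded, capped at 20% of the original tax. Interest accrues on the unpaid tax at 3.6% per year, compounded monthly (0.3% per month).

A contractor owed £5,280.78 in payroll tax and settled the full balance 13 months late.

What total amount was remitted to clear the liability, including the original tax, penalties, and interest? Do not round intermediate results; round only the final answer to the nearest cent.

£6,546.63

Penalty (uncapped): 13 × 2.25% × £5,280.78 = £1,544.63…; cap = 20% × £5,280.78 = £1,056.16… → penalty = £1,056.16…
Interest: £5,280.78 × ((1 + 0.003)^13 − 1) = £5,280.78 × 0.0397098… = £209.6986…
Total = £5,280.78 + £1,056.1560 + £209.6986… = £6,546.63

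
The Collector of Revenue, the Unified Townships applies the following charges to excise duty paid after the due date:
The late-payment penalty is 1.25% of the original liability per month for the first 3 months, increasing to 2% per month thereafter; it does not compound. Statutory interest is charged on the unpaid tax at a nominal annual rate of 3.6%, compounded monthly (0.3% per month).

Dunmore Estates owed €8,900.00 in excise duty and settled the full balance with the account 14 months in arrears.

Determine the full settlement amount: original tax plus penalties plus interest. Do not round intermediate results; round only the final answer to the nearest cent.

€11,572.93

Penalty, months 1–3: 3 × 1.25% × €8,900.00 = €333.75
Penalty, months 4–14: 11 × 2% × €8,900.00 = €1,958.00
Interest: €8,900.00 × ((1 + 0.003)^14 − 1) = €8,900.00 × 0.0428289… = €381.1773…
Total = €8,900.00 + €2,291.7500 + €381.1773… = €11,572.93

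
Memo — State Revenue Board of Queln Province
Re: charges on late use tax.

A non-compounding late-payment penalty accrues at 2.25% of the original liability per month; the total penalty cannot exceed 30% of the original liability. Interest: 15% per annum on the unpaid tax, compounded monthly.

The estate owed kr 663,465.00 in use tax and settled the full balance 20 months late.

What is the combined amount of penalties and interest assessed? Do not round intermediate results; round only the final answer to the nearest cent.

Penalty (uncapped): 20 × 2.25% × kr 663,465.00 = kr 298,559.25; cap = 30% × kr 663,465.00 = kr 199,039.50 → penalty = kr 199,039.50
Interest (15%/yr ÷ 12 = 1.25%/month): kr 663,465.00 × ((1 + 0.0125)^20 − 1) = kr 187,121.8319…
Penalties + interest = kr 199,039.5000 + kr 187,121.8319… = kr 386,161.33

kr 386,161.33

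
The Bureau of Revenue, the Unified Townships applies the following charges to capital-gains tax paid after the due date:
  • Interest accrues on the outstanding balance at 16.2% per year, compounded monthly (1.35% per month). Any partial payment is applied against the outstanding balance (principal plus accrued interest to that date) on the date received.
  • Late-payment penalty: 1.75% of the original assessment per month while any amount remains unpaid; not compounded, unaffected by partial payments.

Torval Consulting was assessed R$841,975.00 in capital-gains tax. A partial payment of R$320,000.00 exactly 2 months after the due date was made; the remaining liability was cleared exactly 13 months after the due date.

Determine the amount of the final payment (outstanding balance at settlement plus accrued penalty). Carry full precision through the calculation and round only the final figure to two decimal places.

R$823,011.90

Balance at month 2: R$841,975.0000 × (1 + 0.0135)^2 = R$864,861.7749…
After R$320,000.00 payment: R$864,861.7749… − R$320,000.00 = R$544,861.7749…
Balance at month 13: R$544,861.7749… × (1 + 0.0135)^11 = R$631,462.5865…
Penalty: 13 × 1.75% × R$841,975.00 = R$191,549.31…
Final settlement = outstanding balance + penalty = R$631,462.5865… + R$191,549.31… = R$823,011.90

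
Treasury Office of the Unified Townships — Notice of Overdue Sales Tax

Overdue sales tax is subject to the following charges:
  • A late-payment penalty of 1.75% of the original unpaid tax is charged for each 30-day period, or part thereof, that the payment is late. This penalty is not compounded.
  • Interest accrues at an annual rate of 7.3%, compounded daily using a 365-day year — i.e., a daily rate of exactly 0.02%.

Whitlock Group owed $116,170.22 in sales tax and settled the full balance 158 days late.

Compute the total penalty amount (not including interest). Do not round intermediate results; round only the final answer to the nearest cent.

$12,197.87

Penalty periods: ⌈158/30⌉ = 6; penalty = 6 × 1.75% × $116,170.22 = $12,197.87…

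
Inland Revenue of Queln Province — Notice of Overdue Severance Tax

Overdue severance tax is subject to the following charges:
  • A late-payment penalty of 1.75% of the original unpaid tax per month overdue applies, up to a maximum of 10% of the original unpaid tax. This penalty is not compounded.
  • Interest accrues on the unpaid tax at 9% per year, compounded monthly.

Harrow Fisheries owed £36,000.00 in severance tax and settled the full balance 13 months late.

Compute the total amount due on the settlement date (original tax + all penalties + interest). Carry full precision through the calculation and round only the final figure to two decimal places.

Penalty (uncapped): 13 × 1.75% × £36,000.00 = £8,190.00; cap = 10% × £36,000.00 = £3,600.00 → penalty = £3,600.00
Interest (9%/yr ÷ 12 = 0.75%/month): £36,000.00 × ((1 + 0.0075)^13 − 1) = £3,672.3762…
Total = £36,000.00 + £3,600.0000 + £3,672.3762… = £43,272.38

£43,272.38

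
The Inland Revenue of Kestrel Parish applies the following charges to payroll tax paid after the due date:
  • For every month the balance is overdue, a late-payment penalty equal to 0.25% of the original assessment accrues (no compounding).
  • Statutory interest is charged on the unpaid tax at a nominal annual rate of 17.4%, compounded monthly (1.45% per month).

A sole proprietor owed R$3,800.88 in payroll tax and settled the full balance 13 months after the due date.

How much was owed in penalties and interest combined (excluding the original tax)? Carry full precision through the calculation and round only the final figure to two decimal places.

Late-payment penalty = 0.25% × R$3,800.88 × 13 mo = R$123.53…
Interest: R$3,800.88 × ((1 + 0.0145)^13 − 1) = R$3,800.88 × 0.2058039… = R$782.2358…
Penalties + interest = R$123.5286 + R$782.2358… = R$905.76

R$905.76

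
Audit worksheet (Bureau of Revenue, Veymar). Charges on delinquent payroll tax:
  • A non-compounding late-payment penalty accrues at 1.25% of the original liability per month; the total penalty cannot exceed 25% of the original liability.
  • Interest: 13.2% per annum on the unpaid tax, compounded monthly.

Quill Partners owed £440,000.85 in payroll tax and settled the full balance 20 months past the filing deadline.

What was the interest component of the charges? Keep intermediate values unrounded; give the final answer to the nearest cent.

Interest (13.2%/yr ÷ 12 = 1.1%/month): £440,000.85 × ((1 + 0.011)^20 − 1) = £107,615.7787…

£107,615.78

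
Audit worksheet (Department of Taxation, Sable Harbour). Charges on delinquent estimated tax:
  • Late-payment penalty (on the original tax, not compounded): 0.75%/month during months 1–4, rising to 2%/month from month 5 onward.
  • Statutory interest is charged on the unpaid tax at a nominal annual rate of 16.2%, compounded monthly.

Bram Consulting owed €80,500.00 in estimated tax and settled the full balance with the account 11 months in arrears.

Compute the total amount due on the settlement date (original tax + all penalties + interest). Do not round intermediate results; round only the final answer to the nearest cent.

Penalty, months 1–4: 4 × 0.75% × €80,500.00 = €2,415.00
Penalty, months 5–11: 7 × 2% × €80,500.00 = €11,270.00
Interest (16.2%/yr ÷ 12 = 1.35%/month): €80,500.00 × ((1 + 0.0135)^11 − 1) = €12,794.7411…
Total = €80,500.00 + €13,685.0000 + €12,794.7411… = €106,979.74

€106,979.74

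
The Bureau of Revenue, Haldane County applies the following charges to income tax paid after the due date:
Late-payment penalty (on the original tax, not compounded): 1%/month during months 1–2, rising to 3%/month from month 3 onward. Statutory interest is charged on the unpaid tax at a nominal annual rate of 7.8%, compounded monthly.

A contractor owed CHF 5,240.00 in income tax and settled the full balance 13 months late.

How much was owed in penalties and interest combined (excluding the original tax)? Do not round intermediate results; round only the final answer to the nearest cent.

CHF 2,294.47

Penalty, months 1–2: 2 × 1% × CHF 5,240.00 = CHF 104.80
Penalty, months 3–13: 11 × 3% × CHF 5,240.00 = CHF 1,729.20
Interest (7.8%/yr ÷ 12 = 0.65%/month): CHF 5,240.00 × ((1 + 0.0065)^13 − 1) = CHF 460.4668…
Penalties + interest = CHF 1,834.0000 + CHF 460.4668… = CHF 2,294.47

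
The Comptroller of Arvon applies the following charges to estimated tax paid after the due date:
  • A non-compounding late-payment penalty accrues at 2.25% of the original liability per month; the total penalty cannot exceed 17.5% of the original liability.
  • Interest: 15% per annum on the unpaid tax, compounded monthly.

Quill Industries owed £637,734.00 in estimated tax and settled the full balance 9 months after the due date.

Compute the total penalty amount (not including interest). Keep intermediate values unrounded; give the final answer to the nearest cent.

Penalty (uncapped): 9 × 2.25% × £637,734.00 = £129,141.14…; cap = 17.5% × £637,734.00 = £111,603.45 → penalty = £111,603.45

£111,603.45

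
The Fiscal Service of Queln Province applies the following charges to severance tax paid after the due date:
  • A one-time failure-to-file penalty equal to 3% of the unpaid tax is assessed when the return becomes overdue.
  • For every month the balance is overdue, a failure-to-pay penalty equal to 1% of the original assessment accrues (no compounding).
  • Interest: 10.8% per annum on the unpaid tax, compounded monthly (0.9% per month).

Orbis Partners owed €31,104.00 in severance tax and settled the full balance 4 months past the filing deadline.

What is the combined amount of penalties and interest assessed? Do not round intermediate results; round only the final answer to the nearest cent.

Failure-to-file penalty: 3% × €31,104.00 = €933.12
Failure-to-pay penalty: 4 × 1% × €31,104.00 = €1,244.16
Interest: €31,104.00 × ((1 + 0.009)^4 − 1) = €31,104.00 × 0.0364889… = €1,134.9514…
Penalties + interest = €2,177.2800 + €1,134.9514… = €3,312.23

€3,312.23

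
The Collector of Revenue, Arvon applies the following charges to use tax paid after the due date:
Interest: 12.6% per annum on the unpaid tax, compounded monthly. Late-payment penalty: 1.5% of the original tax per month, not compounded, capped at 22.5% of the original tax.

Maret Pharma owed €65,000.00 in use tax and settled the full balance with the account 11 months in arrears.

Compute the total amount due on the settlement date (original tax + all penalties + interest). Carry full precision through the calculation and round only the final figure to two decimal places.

Penalty: 11 × 1.5% × €65,000.00 = €10,725.00 (below the 22.5% cap of €14,625.00)
Interest (12.6%/yr ÷ 12 = 1.05%/month): €65,000.00 × ((1 + 0.0105)^11 − 1) = €7,914.3239…
Total = €65,000.00 + €10,725.0000 + €7,914.3239… = €83,639.32

€83,639.32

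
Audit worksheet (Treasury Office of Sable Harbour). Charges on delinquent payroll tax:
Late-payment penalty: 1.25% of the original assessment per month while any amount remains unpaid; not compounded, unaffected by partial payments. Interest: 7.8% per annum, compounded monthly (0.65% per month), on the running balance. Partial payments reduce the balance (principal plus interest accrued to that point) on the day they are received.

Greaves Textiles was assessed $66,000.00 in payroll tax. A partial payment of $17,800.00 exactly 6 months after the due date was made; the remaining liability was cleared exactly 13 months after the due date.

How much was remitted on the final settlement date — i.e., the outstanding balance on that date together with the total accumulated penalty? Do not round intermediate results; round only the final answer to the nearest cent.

$63,898.91

Balance at month 6: $66,000.0000 × (1 + 0.0065)^6 = $68,616.1918…
After $17,800.00 payment: $68,616.1918… − $17,800.00 = $50,816.1918…
Balance at month 13: $50,816.1918… × (1 + 0.0065)^7 = $53,173.9068…
Penalty: 13 × 1.25% × $66,000.00 = $10,725.00
Final settlement = outstanding balance + penalty = $53,173.9068… + $10,725.00 = $63,898.91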